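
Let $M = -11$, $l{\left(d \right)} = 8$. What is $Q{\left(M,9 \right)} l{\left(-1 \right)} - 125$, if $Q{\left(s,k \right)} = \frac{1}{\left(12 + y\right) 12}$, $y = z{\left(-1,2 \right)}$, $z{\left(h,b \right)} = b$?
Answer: $- \frac{2624}{21} \approx -124.95$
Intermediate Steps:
$y = 2$
$Q{\left(s,k \right)} = \frac{1}{168}$ ($Q{\left(s,k \right)} = \frac{1}{\left(12 + 2\right) 12} = \frac{1}{14} \cdot \frac{1}{12} = \frac{1}{168}$)
$Q{\left(M,9 \right)} l{\left(-1 \right)} - 125 = \frac{1}{168} \cdot 8 - 125 = \frac{1}{21} - 125 = - \frac{2624}{21}$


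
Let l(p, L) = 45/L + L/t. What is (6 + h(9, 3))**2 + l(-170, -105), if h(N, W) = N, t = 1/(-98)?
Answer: 73602/7 ≈ 10515.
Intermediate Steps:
t = -1/98 ≈ -0.010204
l(p, L) = -98*L + 45/L (l(p, L) = 45/L + L/(-1/98) = 45/L + L*(-98) = 45/L - 98*L = -98*L + 45/L)
(6 + h(9, 3))**2 + l(-170, -105) = (6 + 9)**2 + (-98*(-105) + 45/(-105)) = 15**2 + (10290 + 45*(-1/105)) = 225 + (10290 - 3/7) = 225 + 72027/7 = 73602/7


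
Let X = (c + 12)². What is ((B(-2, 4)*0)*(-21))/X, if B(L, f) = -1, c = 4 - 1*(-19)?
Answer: 0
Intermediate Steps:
c = 23 (c = 4 + 19 = 23)
X = 1225 (X = (23 + 12)² = 35² = 1225)
((B(-2, 4)*0)*(-21))/X = (-1*0*(-21))/1225 = (0*(-21))*(1/1225) = 0*(1/1225) = 0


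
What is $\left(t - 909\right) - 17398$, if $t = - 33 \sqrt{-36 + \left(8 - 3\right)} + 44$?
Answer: $-18263 - 33 i \sqrt{31} \approx -18263.0 - 183.74 i$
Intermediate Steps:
$t = 44 - 33 i \sqrt{31}$ ($t = - 33 \sqrt{-36 + 5} + 44 = - 33 \sqrt{-31} + 44 = - 33 i \sqrt{31} + 44 = 44 - 33 i \sqrt{31} \approx 44.0 - 183.74 i$)
$\left(t - 909\right) - 17398 = \left(\left(44 - 33 i \sqrt{31}\right) - 909\right) - 17398 = \left(-865 - 33 i \sqrt{31}\right) - 17398 = -18263 - 33 i \sqrt{31}$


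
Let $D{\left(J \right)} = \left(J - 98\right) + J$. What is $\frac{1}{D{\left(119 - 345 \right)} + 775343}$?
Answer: $\frac{1}{774793} \approx 1.2907 \cdot 10^{-6}$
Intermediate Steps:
$D{\left(J \right)} = -98 + 2 J$ ($D{\left(J \right)} = \left(-98 + J\right) + J = -98 + 2 J$)
$\frac{1}{D{\left(119 - 345 \right)} + 775343} = \frac{1}{\left(-98 + 2 \left(119 - 345\right)\right) + 775343} = \frac{1}{\left(-98 + 2 \left(-226\right)\right) + 775343} = \frac{1}{\left(-98 - 452\right) + 775343} = \frac{1}{-550 + 775343} = \frac{1}{774793}$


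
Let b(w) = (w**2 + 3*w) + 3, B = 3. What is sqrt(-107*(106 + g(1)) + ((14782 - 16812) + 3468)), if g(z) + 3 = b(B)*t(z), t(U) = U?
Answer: 13*I*sqrt(70) ≈ 108.77*I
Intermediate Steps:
b(w) = 3 + w**2 + 3*w
g(z) = -3 + 21*z (g(z) = -3 + (3 + 3**2 + 3*3)*z = -3 + (3 + 9 + 9)*z = -3 + 21*z)
sqrt(-107*(106 + g(1)) + ((14782 - 16812) + 3468)) = sqrt(-107*(106 + (-3 + 21*1)) + ((14782 - 16812) + 3468)) = sqrt(-107*(106 + (-3 + 21)) + (-2030 + 3468)) = sqrt(-107*(106 + 18) + 1438) = sqrt(-107*124 + 1438) = sqrt(-13268 + 1438) = sqrt(-11830) = 13*I*sqrt(70)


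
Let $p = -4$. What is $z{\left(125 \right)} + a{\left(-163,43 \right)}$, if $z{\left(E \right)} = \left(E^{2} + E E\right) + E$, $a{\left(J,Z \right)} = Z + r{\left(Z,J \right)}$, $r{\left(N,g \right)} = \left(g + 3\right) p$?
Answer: $32058$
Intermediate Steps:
$r{\left(N,g \right)} = -12 - 4 g$ ($r{\left(N,g \right)} = \left(g + 3\right) \left(-4\right) = \left(3 + g\right) \left(-4\right) = -12 - 4 g$)
$a{\left(J,Z \right)} = -12 + Z - 4 J$ ($a{\left(J,Z \right)} = Z - \left(12 + 4 J\right) = -12 + Z - 4 J$)
$z{\left(E \right)} = E + 2 E^{2}$ ($z{\left(E \right)} = \left(E^{2} + E^{2}\right) + E = 2 E^{2} + E = E + 2 E^{2}$)
$z{\left(125 \right)} + a{\left(-163,43 \right)} = 125 \left(1 + 2 \cdot 125\right) - -683 = 125 \left(1 + 250\right) + \left(-12 + 43 + 652\right) = 125 \cdot 251 + 683 = 31375 + 683 = 32058$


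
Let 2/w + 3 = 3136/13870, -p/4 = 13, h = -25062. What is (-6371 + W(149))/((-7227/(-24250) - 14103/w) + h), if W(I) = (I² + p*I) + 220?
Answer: -9972703375/6608678892 ≈ -1.5090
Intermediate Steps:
p = -52 (p = -4*13 = -52)
w = -13870/19237 (w = 2/(-3 + 3136/13870) = 2/(-3 + 3136*(1/13870)) = 2/(-3 + 1568/6935) = 2/(-19237/6935) = 2*(-6935/19237) = -13870/19237 ≈ -0.72101)
W(I) = 220 + I² - 52*I (W(I) = (I² - 52*I) + 220 = 220 + I² - 52*I)
(-6371 + W(149))/((-7227/(-24250) - 14103/w) + h) = (-6371 + (220 + 149² - 52*149))/((-7227/(-24250) - 14103/(-13870/19237)) - 25062) = (-6371 + (220 + 22201 - 7748))/((-7227*(-1/24250) - 14103*(-19237/13870)) - 25062) = (-6371 + 14673)/((7227/24250 + 271299411/13870) - 25062) = 8302/(328955547762/16817375 - 25062) = 8302/(-92521504488/16817375) = 8302*(-16817375/92521504488) = -9972703375/6608678892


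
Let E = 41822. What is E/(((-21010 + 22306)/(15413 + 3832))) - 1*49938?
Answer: 123357457/216 ≈ 5.7110e+5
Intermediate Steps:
E/(((-21010 + 22306)/(15413 + 3832))) - 1*49938 = 41822/(((-21010 + 22306)/(15413 + 3832))) - 1*49938 = 41822/((1296/19245)) - 49938 = 41822/((1296*(1/19245))) - 49938 = 41822/(432/6415) - 49938 = 41822*(6415/432) - 49938 = 134144065/216 - 49938 = 123357457/216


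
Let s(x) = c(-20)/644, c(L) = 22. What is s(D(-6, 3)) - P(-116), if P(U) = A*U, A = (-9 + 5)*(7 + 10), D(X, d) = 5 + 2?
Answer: -2539925/322 ≈ -7888.0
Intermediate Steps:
D(X, d) = 7
A = -68 (A = -4*17 = -68)
s(x) = 11/322 (s(x) = 22/644 = 22*(1/644) = 11/322)
P(U) = -68*U
s(D(-6, 3)) - P(-116) = 11/322 - (-68)*(-116) = 11/322 - 1*7888 = 11/322 - 7888 = -2539925/322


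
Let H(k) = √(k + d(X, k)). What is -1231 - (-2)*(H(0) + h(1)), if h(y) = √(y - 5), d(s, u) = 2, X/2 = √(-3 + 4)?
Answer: -1231 + 2*√2 + 4*I ≈ -1228.2 + 4.0*I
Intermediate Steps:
X = 2 (X = 2*√(-3 + 4) = 2*√1 = 2*1 = 2)
h(y) = √(-5 + y)
H(k) = √(2 + k) (H(k) = √(k + 2) = √(2 + k))
-1231 - (-2)*(H(0) + h(1)) = -1231 - (-2)*(√(2 + 0) + √(-5 + 1)) = -1231 - (-2)*(√2 + √(-4)) = -1231 - (-2)*(√2 + 2*I) = -1231 - (-4*I - 2*√2) = -1231 + (2*√2 + 4*I) = -1231 + 2*√2 + 4*I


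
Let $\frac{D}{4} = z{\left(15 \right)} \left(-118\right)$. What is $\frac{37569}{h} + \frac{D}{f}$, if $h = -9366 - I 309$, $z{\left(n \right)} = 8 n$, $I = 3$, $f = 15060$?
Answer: $- \frac{6382137}{861181} \approx -7.4109$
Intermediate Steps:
$h = -10293$ ($h = -9366 - 3 \cdot 309 = -9366 - 927 = -10293$)
$D = -56640$ ($D = 4 \cdot 8 \cdot 15 \left(-118\right) = 4 \cdot 120 \left(-118\right) = 4 \left(-14160\right) = -56640$)
$\frac{37569}{h} + \frac{D}{f} = \frac{37569}{-10293} - \frac{56640}{15060} = 37569 \left(- \frac{1}{10293}\right) - \frac{944}{251} = - \frac{12523}{3431} - \frac{944}{251} = - \frac{6382137}{861181}$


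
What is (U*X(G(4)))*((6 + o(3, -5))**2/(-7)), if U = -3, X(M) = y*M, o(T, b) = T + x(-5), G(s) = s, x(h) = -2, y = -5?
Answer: -420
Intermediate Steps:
o(T, b) = -2 + T (o(T, b) = T - 2 = -2 + T)
X(M) = -5*M
(U*X(G(4)))*((6 + o(3, -5))**2/(-7)) = (-(-15)*4)*((6 + (-2 + 3))**2/(-7)) = (-3*(-20))*((6 + 1)**2*(-1/7)) = 60*(7**2*(-1/7)) = 60*(49*(-1/7)) = 60*(-7) = -420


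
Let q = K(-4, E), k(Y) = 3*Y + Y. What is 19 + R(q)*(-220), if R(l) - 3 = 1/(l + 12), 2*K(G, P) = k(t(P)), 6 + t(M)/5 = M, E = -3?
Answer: -24889/39 ≈ -638.18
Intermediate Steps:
t(M) = -30 + 5*M
k(Y) = 4*Y
K(G, P) = -60 + 10*P (K(G, P) = (4*(-30 + 5*P))/2 = (-120 + 20*P)/2 = -60 + 10*P)
q = -90 (q = -60 + 10*(-3) = -60 - 30 = -90)
R(l) = 3 + 1/(12 + l) (R(l) = 3 + 1/(l + 12) = 3 + 1/(12 + l))
19 + R(q)*(-220) = 19 + ((37 + 3*(-90))/(12 - 90))*(-220) = 19 + ((37 - 270)/(-78))*(-220) = 19 - 1/78*(-233)*(-220) = 19 + (233/78)*(-220) = 19 - 25630/39 = -24889/39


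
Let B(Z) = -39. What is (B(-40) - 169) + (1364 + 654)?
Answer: 1810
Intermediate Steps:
(B(-40) - 169) + (1364 + 654) = (-39 - 169) + (1364 + 654) = -208 + 2018 = 1810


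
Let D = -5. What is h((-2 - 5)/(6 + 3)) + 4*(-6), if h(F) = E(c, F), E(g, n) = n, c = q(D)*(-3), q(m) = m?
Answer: -223/9 ≈ -24.778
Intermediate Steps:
c = 15 (c = -5*(-3) = 15)
h(F) = F
h((-2 - 5)/(6 + 3)) + 4*(-6) = (-2 - 5)/(6 + 3) + 4*(-6) = -7/9 - 24 = -223/9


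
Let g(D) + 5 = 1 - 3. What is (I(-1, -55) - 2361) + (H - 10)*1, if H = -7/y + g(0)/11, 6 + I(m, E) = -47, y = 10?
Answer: -266787/110 ≈ -2425.3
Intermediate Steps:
I(m, E) = -53 (I(m, E) = -6 - 47 = -53)
g(D) = -7 (g(D) = -5 + (1 - 3) = -5 - 2 = -7)
H = -147/110 (H = -7/10 - 7/11 = -147/110 ≈ -1.3364)
(I(-1, -55) - 2361) + (H - 10)*1 = (-53 - 2361) + (-147/110 - 10)*1 = -2414 - 1247/110*1 = -2414 - 1247/110 = -266787/110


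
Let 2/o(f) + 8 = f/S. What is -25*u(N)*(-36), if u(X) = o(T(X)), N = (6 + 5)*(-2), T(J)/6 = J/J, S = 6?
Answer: -1800/7 ≈ -257.14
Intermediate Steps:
T(J) = 6 (T(J) = 6*(J/J) = 6*1 = 6)
o(f) = 2/(-8 + f/6)
N = -22 (N = 11*(-2) = -22)
u(X) = -2/7 (u(X) = 12/(-48 + 6) = 12/(-42) = 12*(-1/42) = -2/7)
-25*u(N)*(-36) = -25*(-2/7)*(-36) = (50/7)*(-36) = -1800/7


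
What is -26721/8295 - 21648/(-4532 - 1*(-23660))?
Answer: -9592909/2203705 ≈ -4.3531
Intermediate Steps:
-26721/8295 - 21648/(-4532 - 1*(-23660)) = -26721*1/8295 - 21648/(-4532 + 23660) = -8907/2765 - 21648/19128 = -8907/2765 - 21648*1/19128 = -8907/2765 - 902/797 = -9592909/2203705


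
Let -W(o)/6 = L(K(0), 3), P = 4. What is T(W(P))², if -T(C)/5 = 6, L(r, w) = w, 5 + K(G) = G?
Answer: 900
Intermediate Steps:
K(G) = -5 + G
W(o) = -18 (W(o) = -6*3 = -18)
T(C) = -30 (T(C) = -5*6 = -30)
T(W(P))² = (-30)² = 900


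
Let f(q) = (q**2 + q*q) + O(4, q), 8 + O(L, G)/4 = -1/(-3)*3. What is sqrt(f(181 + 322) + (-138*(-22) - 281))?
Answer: sqrt(508745) ≈ 713.26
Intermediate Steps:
O(L, G) = -28 (O(L, G) = -32 + 4*(-1/(-3)*3) = -32 + 4*(-1*(-1/3)*3) = -32 + 4*((1/3)*3) = -32 + 4*1 = -32 + 4 = -28)
f(q) = -28 + 2*q**2 (f(q) = (q**2 + q*q) - 28 = (q**2 + q**2) - 28 = 2*q**2 - 28 = -28 + 2*q**2)
sqrt(f(181 + 322) + (-138*(-22) - 281)) = sqrt((-28 + 2*(181 + 322)**2) + (-138*(-22) - 281)) = sqrt((-28 + 2*503**2) + (3036 - 281)) = sqrt((-28 + 2*253009) + 2755) = sqrt((-28 + 506018) + 2755) = sqrt(505990 + 2755) = sqrt(508745)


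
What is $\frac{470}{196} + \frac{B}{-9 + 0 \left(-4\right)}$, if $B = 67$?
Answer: $- \frac{4451}{882} \approx -5.0465$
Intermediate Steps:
$\frac{470}{196} + \frac{B}{-9 + 0 \left(-4\right)} = \frac{470}{196} + \frac{67}{-9 + 0 \left(-4\right)} = 470 \cdot \frac{1}{196} + \frac{67}{-9 + 0} = \frac{235}{98} + \frac{67}{-9} = \frac{235}{98} + 67 \left(- \frac{1}{9}\right) = \frac{235}{98} - \frac{67}{9} = - \frac{4451}{882}$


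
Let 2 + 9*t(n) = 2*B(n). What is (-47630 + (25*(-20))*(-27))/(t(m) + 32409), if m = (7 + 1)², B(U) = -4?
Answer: -307170/291671 ≈ -1.0531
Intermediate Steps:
m = 64 (m = 8² = 64)
t(n) = -10/9 (t(n) = -2/9 + (2*(-4))/9 = -2/9 + (⅑)*(-8) = -2/9 - 8/9 = -10/9)
(-47630 + (25*(-20))*(-27))/(t(m) + 32409) = (-47630 + (25*(-20))*(-27))/(-10/9 + 32409) = (-47630 - 500*(-27))/(291671/9) = (-47630 + 13500)*(9/291671) = -34130*9/291671 = -307170/291671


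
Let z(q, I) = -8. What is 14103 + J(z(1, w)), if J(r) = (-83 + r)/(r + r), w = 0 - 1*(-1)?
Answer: 225739/16 ≈ 14109.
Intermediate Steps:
w = 1 (w = 0 + 1 = 1)
J(r) = (-83 + r)/(2*r) (J(r) = (-83 + r)/((2*r)) = (-83 + r)*(1/(2*r)) = (-83 + r)/(2*r))
14103 + J(z(1, w)) = 14103 + (½)*(-83 - 8)/(-8) = 14103 + (½)*(-⅛)*(-91) = 14103 + 91/16 = 225739/16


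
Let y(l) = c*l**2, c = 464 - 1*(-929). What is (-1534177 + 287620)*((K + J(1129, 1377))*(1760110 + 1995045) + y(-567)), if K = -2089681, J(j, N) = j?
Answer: 9775984470102038331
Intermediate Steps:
c = 1393 (c = 464 + 929 = 1393)
y(l) = 1393*l**2
(-1534177 + 287620)*((K + J(1129, 1377))*(1760110 + 1995045) + y(-567)) = (-1534177 + 287620)*((-2089681 + 1129)*(1760110 + 1995045) + 1393*(-567)**2) = -1246557*(-2088552*3755155 + 1393*321489) = -1246557*(-7842836485560 + 447834177) = -1246557*(-7842388651383) = 9775984470102038331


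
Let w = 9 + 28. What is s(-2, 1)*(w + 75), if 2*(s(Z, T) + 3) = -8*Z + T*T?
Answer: 616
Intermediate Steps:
s(Z, T) = -3 + T²/2 - 4*Z (s(Z, T) = -3 + (-8*Z + T*T)/2 = -3 + (-8*Z + T²)/2 = -3 + (T² - 8*Z)/2 = -3 + (T²/2 - 4*Z) = -3 + T²/2 - 4*Z)
w = 37
s(-2, 1)*(w + 75) = (-3 + (½)*1² - 4*(-2))*(37 + 75) = (-3 + (½)*1 + 8)*112 = (-3 + ½ + 8)*112 = (11/2)*112 = 616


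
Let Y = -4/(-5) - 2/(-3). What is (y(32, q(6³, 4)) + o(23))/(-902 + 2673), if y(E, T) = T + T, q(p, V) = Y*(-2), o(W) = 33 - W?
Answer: 62/26565 ≈ 0.0023339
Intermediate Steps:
Y = 22/15 (Y = -4*(-⅕) - 2*(-⅓) = ⅘ + ⅔ = 22/15 ≈ 1.4667)
q(p, V) = -44/15 (q(p, V) = (22/15)*(-2) = -44/15)
y(E, T) = 2*T
(y(32, q(6³, 4)) + o(23))/(-902 + 2673) = (2*(-44/15) + (33 - 1*23))/(-902 + 2673) = (-88/15 + (33 - 23))/1771 = (-88/15 + 10)*(1/1771) = (62/15)*(1/1771) = 62/26565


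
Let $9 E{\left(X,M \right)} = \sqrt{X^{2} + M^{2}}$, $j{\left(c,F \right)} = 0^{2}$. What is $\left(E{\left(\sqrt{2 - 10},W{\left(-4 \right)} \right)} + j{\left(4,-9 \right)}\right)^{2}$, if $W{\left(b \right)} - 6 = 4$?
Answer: $\frac{92}{81} \approx 1.1358$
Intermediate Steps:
$j{\left(c,F \right)} = 0$
$W{\left(b \right)} = 10$ ($W{\left(b \right)} = 6 + 4 = 10$)
$E{\left(X,M \right)} = \frac{\sqrt{M^{2} + X^{2}}}{9}$ ($E{\left(X,M \right)} = \frac{\sqrt{X^{2} + M^{2}}}{9} = \frac{\sqrt{M^{2} + X^{2}}}{9}$)
$\left(E{\left(\sqrt{2 - 10},W{\left(-4 \right)} \right)} + j{\left(4,-9 \right)}\right)^{2} = \left(\frac{\sqrt{10^{2} + \left(\sqrt{2 - 10}\right)^{2}}}{9} + 0\right)^{2} = \left(\frac{\sqrt{100 + \left(\sqrt{-8}\right)^{2}}}{9} + 0\right)^{2} = \left(\frac{\sqrt{100 + \left(2 i \sqrt{2}\right)^{2}}}{9} + 0\right)^{2} = \left(\frac{\sqrt{100 - 8}}{9} + 0\right)^{2} = \left(\frac{\sqrt{92}}{9} + 0\right)^{2} = \left(\frac{2 \sqrt{23}}{9} + 0\right)^{2} = \left(\frac{2 \sqrt{23}}{9}\right)^{2} = \frac{92}{81}$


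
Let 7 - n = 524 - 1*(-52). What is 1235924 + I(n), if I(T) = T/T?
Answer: 1235925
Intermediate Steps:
n = -569 (n = 7 - (524 - 1*(-52)) = 7 - (524 + 52) = 7 - 1*576 = 7 - 576 = -569)
I(T) = 1
1235924 + I(n) = 1235924 + 1 = 1235925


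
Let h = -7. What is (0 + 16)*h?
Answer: -112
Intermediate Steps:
(0 + 16)*h = (0 + 16)*(-7) = 16*(-7) = -112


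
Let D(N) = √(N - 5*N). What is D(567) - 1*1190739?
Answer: -1190739 + 18*I*√7 ≈ -1.1907e+6 + 47.624*I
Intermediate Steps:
D(N) = 2*√(-N) (D(N) = √(-4*N) = 2*√(-N))
D(567) - 1*1190739 = 2*√(-1*567) - 1*1190739 = 2*√(-567) - 1190739 = 2*(9*I*√7) - 1190739 = 18*I*√7 - 1190739 = -1190739 + 18*I*√7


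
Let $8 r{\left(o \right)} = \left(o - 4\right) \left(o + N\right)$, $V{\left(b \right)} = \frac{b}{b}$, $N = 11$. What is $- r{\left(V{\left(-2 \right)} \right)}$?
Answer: $\frac{9}{2} \approx 4.5$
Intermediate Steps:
$V{\left(b \right)} = 1$
$r{\left(o \right)} = \frac{\left(-4 + o\right) \left(11 + o\right)}{8}$ ($r{\left(o \right)} = \frac{\left(o - 4\right) \left(o + 11\right)}{8} = \frac{\left(-4 + o\right) \left(11 + o\right)}{8}$)
$- r{\left(V{\left(-2 \right)} \right)} = - (- \frac{11}{2} + \frac{1^{2}}{8} + \frac{7}{8} \cdot 1) = - (- \frac{11}{2} + \frac{1}{8} \cdot 1 + \frac{7}{8}) = - (- \frac{11}{2} + \frac{1}{8} + \frac{7}{8}) = \left(-1\right) \left(- \frac{9}{2}\right) = \frac{9}{2}$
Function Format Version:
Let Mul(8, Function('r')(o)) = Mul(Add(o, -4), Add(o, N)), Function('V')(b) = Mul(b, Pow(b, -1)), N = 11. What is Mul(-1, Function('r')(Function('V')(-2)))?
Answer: Rational(9, 2) ≈ 4.5000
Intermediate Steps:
Function('V')(b) = 1
Function('r')(o) = Mul(Rational(1, 8), Add(-4, o), Add(11, o)) (Function('r')(o) = Mul(Rational(1, 8), Mul(Add(o, -4), Add(o, 11))) = Mul(Rational(1, 8), Mul(Add(-4, o), Add(11, o))) = Mul(Rational(1, 8), Add(-4, o), Add(11, o)))
Mul(-1, Function('r')(Function('V')(-2))) = Mul(-1, Add(Rational(-11, 2), Mul(Rational(1, 8), Pow(1, 2)), Mul(Rational(7, 8), 1))) = Mul(-1, Add(Rational(-11, 2), Mul(Rational(1, 8), 1), Rational(7, 8))) = Mul(-1, Add(Rational(-11, 2), Rational(1, 8), Rational(7, 8))) = Mul(-1, Rational(-9, 2)) = Rational(9, 2)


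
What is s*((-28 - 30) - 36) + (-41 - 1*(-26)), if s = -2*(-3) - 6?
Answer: -15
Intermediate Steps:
s = 0 (s = 6 - 6 = 0)
s*((-28 - 30) - 36) + (-41 - 1*(-26)) = 0*((-28 - 30) - 36) + (-41 - 1*(-26)) = 0*(-58 - 36) + (-41 + 26) = 0*(-94) - 15 = 0 - 15 = -15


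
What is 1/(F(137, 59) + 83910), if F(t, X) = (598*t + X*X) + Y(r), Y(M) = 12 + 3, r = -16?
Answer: 1/169332 ≈ 5.9056e-6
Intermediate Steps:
Y(M) = 15
F(t, X) = 15 + X**2 + 598*t (F(t, X) = (598*t + X*X) + 15 = (598*t + X**2) + 15 = (X**2 + 598*t) + 15 = 15 + X**2 + 598*t)
1/(F(137, 59) + 83910) = 1/((15 + 59**2 + 598*137) + 83910) = 1/((15 + 3481 + 81926) + 83910) = 1/(85422 + 83910) = 1/169332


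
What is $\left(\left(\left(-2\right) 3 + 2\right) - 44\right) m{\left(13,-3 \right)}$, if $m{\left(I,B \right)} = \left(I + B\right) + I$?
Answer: $-1104$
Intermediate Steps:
$m{\left(I,B \right)} = B + 2 I$ ($m{\left(I,B \right)} = \left(B + I\right) + I = B + 2 I$)
$\left(\left(\left(-2\right) 3 + 2\right) - 44\right) m{\left(13,-3 \right)} = \left(\left(\left(-2\right) 3 + 2\right) - 44\right) \left(-3 + 2 \cdot 13\right) = \left(\left(-6 + 2\right) - 44\right) \left(-3 + 26\right) = \left(-4 - 44\right) 23 = \left(-48\right) 23 = -1104$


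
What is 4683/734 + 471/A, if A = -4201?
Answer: 19327569/3083534 ≈ 6.2680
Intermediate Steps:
4683/734 + 471/A = 4683/734 + 471/(-4201) = 4683*(1/734) + 471*(-1/4201) = 4683/734 - 471/4201 = 19327569/3083534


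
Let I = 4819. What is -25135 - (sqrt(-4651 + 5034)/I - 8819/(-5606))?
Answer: -140915629/5606 - sqrt(383)/4819 ≈ -25137.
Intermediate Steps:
-25135 - (sqrt(-4651 + 5034)/I - 8819/(-5606)) = -25135 - (sqrt(-4651 + 5034)/4819 - 8819/(-5606)) = -25135 - (sqrt(383)*(1/4819) - 8819*(-1/5606)) = -25135 - (sqrt(383)/4819 + 8819/5606) = -25135 - (8819/5606 + sqrt(383)/4819) = -25135 + (-8819/5606 - sqrt(383)/4819) = -140915629/5606 - sqrt(383)/4819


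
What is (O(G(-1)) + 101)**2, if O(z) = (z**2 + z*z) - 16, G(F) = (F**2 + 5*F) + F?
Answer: 18225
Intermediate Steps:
G(F) = F**2 + 6*F
O(z) = -16 + 2*z**2 (O(z) = (z**2 + z**2) - 16 = 2*z**2 - 16 = -16 + 2*z**2)
(O(G(-1)) + 101)**2 = ((-16 + 2*(-(6 - 1))**2) + 101)**2 = ((-16 + 2*(-1*5)**2) + 101)**2 = ((-16 + 2*(-5)**2) + 101)**2 = ((-16 + 2*25) + 101)**2 = ((-16 + 50) + 101)**2 = (34 + 101)**2 = 135**2 = 18225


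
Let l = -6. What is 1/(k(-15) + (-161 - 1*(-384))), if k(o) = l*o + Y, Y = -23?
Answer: 1/290 ≈ 0.0034483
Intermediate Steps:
k(o) = -23 - 6*o (k(o) = -6*o - 23 = -23 - 6*o)
1/(k(-15) + (-161 - 1*(-384))) = 1/((-23 - 6*(-15)) + (-161 - 1*(-384))) = 1/((-23 + 90) + (-161 + 384)) = 1/(67 + 223) = 1/290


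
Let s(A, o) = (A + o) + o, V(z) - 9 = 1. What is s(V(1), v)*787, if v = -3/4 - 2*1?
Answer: 7083/2 ≈ 3541.5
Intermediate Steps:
V(z) = 10 (V(z) = 9 + 1 = 10)
v = -11/4 (v = -3*¼ - 2 = -¾ - 2 = -11/4 ≈ -2.7500)
s(A, o) = A + 2*o
s(V(1), v)*787 = (10 + 2*(-11/4))*787 = (10 - 11/2)*787 = (9/2)*787 = 7083/2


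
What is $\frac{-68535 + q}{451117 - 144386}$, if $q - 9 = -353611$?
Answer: $- \frac{422137}{306731} \approx -1.3762$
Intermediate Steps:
$q = -353602$ ($q = 9 - 353611 = -353602$)
$\frac{-68535 + q}{451117 - 144386} = \frac{-68535 - 353602}{451117 - 144386} = - \frac{422137}{306731}$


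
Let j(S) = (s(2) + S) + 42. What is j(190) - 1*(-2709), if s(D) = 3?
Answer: 2944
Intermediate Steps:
j(S) = 45 + S (j(S) = (3 + S) + 42 = 45 + S)
j(190) - 1*(-2709) = (45 + 190) - 1*(-2709) = 235 + 2709 = 2944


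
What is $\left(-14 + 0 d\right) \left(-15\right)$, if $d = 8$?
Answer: $210$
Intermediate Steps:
$\left(-14 + 0 d\right) \left(-15\right) = \left(-14 + 0 \cdot 8\right) \left(-15\right) = \left(-14 + 0\right) \left(-15\right) = \left(-14\right) \left(-15\right) = 210$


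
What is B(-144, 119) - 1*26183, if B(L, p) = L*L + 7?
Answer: -5440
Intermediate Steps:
B(L, p) = 7 + L² (B(L, p) = L² + 7 = 7 + L²)
B(-144, 119) - 1*26183 = (7 + (-144)²) - 1*26183 = (7 + 20736) - 26183 = 20743 - 26183 = -5440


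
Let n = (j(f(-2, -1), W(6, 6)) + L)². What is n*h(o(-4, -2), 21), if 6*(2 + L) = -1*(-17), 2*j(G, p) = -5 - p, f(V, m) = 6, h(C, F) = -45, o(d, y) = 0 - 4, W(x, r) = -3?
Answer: -5/4 ≈ -1.2500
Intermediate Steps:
o(d, y) = -4
j(G, p) = -5/2 - p/2 (j(G, p) = (-5 - p)/2 = -5/2 - p/2)
L = ⅚ (L = -2 + (-1*(-17))/6 = -2 + (⅙)*17 = -2 + 17/6 = ⅚ ≈ 0.83333)
n = 1/36 (n = ((-5/2 - ½*(-3)) + ⅚)² = ((-5/2 + 3/2) + ⅚)² = (-1 + ⅚)² = (-⅙)² = 1/36 ≈ 0.027778)
n*h(o(-4, -2), 21) = (1/36)*(-45) = -5/4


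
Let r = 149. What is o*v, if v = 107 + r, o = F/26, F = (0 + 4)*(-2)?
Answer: -1024/13 ≈ -78.769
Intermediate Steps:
F = -8 (F = 4*(-2) = -8)
o = -4/13 (o = -8/26 = -8*1/26 = -4/13 ≈ -0.30769)
v = 256 (v = 107 + 149 = 256)
o*v = -4/13*256 = -1024/13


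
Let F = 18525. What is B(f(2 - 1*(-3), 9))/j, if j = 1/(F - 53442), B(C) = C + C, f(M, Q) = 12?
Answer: -838008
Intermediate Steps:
B(C) = 2*C
j = -1/34917 (j = 1/(18525 - 53442) = 1/(-34917) = -1/34917 ≈ -2.8639e-5)
B(f(2 - 1*(-3), 9))/j = (2*12)/(-1/34917) = 24*(-34917) = -838008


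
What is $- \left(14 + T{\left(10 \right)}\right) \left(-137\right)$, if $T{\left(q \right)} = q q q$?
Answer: $138918$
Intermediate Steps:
$T{\left(q \right)} = q^{3}$ ($T{\left(q \right)} = q^{2} q = q^{3}$)
$- \left(14 + T{\left(10 \right)}\right) \left(-137\right) = - \left(14 + 10^{3}\right) \left(-137\right) = - \left(14 + 1000\right) \left(-137\right) = - 1014 \left(-137\right) = \left(-1\right) \left(-138918\right) = 138918$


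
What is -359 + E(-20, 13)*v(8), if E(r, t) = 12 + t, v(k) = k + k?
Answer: 41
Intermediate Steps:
v(k) = 2*k
-359 + E(-20, 13)*v(8) = -359 + (12 + 13)*(2*8) = -359 + 25*16 = -359 + 400 = 41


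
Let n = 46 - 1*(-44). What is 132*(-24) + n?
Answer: -3078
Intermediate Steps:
n = 90 (n = 46 + 44 = 90)
132*(-24) + n = 132*(-24) + 90 = -3168 + 90 = -3078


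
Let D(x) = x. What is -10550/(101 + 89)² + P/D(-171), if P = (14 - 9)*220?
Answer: -43699/6498 ≈ -6.7250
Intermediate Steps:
P = 1100 (P = 5*220 = 1100)
-10550/(101 + 89)² + P/D(-171) = -10550/(101 + 89)² + 1100/(-171) = -10550/(190²) + 1100*(-1/171) = -10550/36100 - 1100/171 = -10550*1/36100 - 1100/171 = -211/722 - 1100/171 = -43699/6498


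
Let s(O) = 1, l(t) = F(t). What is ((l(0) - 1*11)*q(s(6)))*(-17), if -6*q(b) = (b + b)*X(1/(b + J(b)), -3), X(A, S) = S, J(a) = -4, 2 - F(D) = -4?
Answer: 85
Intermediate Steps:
F(D) = 6 (F(D) = 2 - 1*(-4) = 2 + 4 = 6)
l(t) = 6
q(b) = b (q(b) = -(b + b)*(-3)/6 = -2*b*(-3)/6 = -(-1)*b = b)
((l(0) - 1*11)*q(s(6)))*(-17) = ((6 - 1*11)*1)*(-17) = ((6 - 11)*1)*(-17) = -5*1*(-17) = -5*(-17) = 85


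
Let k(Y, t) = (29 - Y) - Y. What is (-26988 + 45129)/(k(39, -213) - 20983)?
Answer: -18141/21032 ≈ -0.86254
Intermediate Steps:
k(Y, t) = 29 - 2*Y
(-26988 + 45129)/(k(39, -213) - 20983) = (-26988 + 45129)/((29 - 2*39) - 20983) = 18141/((29 - 78) - 20983) = 18141/(-49 - 20983) = 18141/(-21032) = 18141*(-1/21032) = -18141/21032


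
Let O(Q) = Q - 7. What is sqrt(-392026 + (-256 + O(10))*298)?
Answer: 2*I*sqrt(116855) ≈ 683.68*I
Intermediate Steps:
O(Q) = -7 + Q
sqrt(-392026 + (-256 + O(10))*298) = sqrt(-392026 + (-256 + (-7 + 10))*298) = sqrt(-392026 + (-256 + 3)*298) = sqrt(-392026 - 253*298) = sqrt(-392026 - 75394) = sqrt(-467420) = 2*I*sqrt(116855)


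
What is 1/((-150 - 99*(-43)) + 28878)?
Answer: 1/32985 ≈ 3.0317e-5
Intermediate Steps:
1/((-150 - 99*(-43)) + 28878) = 1/((-150 + 4257) + 28878) = 1/(4107 + 28878) = 1/32985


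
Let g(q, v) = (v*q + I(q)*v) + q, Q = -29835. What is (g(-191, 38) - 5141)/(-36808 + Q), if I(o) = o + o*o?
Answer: -1366430/66643 ≈ -20.504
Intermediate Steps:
I(o) = o + o²
g(q, v) = q + q*v + q*v*(1 + q) (g(q, v) = (v*q + (q*(1 + q))*v) + q = (q*v + q*v*(1 + q)) + q = q + q*v + q*v*(1 + q))
(g(-191, 38) - 5141)/(-36808 + Q) = (-191*(1 + 38 + 38*(1 - 191)) - 5141)/(-36808 - 29835) = (-191*(1 + 38 + 38*(-190)) - 5141)/(-66643) = (-191*(1 + 38 - 7220) - 5141)*(-1/66643) = (-191*(-7181) - 5141)*(-1/66643) = (1371571 - 5141)*(-1/66643) = 1366430*(-1/66643) = -1366430/66643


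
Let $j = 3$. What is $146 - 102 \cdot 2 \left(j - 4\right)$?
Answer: $350$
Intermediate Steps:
$146 - 102 \cdot 2 \left(j - 4\right) = 146 - 102 \cdot 2 \left(3 - 4\right) = 146 - 102 \cdot 2 \left(-1\right) = 146 - -204 = 146 + 204 = 350$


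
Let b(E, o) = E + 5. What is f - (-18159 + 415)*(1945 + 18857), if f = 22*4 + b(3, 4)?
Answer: 369110784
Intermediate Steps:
b(E, o) = 5 + E
f = 96 (f = 22*4 + (5 + 3) = 88 + 8 = 96)
f - (-18159 + 415)*(1945 + 18857) = 96 - (-18159 + 415)*(1945 + 18857) = 96 - (-17744)*20802 = 96 - 1*(-369110688) = 96 + 369110688 = 369110784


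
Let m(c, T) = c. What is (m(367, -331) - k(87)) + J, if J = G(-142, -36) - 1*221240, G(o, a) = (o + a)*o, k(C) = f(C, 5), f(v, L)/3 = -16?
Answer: -195549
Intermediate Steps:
f(v, L) = -48 (f(v, L) = 3*(-16) = -48)
k(C) = -48
G(o, a) = o*(a + o) (G(o, a) = (a + o)*o = o*(a + o))
J = -195964 (J = -142*(-36 - 142) - 1*221240 = -142*(-178) - 221240 = 25276 - 221240 = -195964)
(m(367, -331) - k(87)) + J = (367 - 1*(-48)) - 195964 = (367 + 48) - 195964 = 415 - 195964 = -195549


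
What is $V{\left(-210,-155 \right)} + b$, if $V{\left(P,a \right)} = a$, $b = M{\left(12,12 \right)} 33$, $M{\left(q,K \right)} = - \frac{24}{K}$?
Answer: $-221$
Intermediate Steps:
$b = -66$ ($b = - \frac{24}{12} \cdot 33 = \left(-24\right) \frac{1}{12} \cdot 33 = \left(-2\right) 33 = -66$)
$V{\left(-210,-155 \right)} + b = -155 - 66 = -221$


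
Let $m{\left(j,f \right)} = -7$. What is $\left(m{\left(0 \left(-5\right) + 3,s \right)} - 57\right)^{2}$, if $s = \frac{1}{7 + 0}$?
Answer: $4096$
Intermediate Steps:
$s = \frac{1}{7} \approx 0.14286$
$\left(m{\left(0 \left(-5\right) + 3,s \right)} - 57\right)^{2} = \left(-7 - 57\right)^{2} = \left(-64\right)^{2} = 4096$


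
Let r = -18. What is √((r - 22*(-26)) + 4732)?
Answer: √5286 ≈ 72.705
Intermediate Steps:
√((r - 22*(-26)) + 4732) = √((-18 - 22*(-26)) + 4732) = √((-18 + 572) + 4732) = √(554 + 4732) = √5286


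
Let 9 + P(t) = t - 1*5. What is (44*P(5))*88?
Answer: -34848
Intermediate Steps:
P(t) = -14 + t (P(t) = -9 + (t - 1*5) = -9 + (t - 5) = -9 + (-5 + t) = -14 + t)
(44*P(5))*88 = (44*(-14 + 5))*88 = (44*(-9))*88 = -396*88 = -34848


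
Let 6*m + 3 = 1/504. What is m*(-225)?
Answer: 37775/336 ≈ 112.43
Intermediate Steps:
m = -1511/3024 (m = -1/2 + (1/6)/504 = -1/2 + (1/6)*(1/504) = -1/2 + 1/3024 = -1511/3024 ≈ -0.49967)
m*(-225) = -1511/3024*(-225) = 37775/336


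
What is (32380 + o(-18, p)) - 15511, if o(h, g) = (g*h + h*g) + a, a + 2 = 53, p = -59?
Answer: 19044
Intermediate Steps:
a = 51 (a = -2 + 53 = 51)
o(h, g) = 51 + 2*g*h (o(h, g) = (g*h + h*g) + 51 = (g*h + g*h) + 51 = 2*g*h + 51 = 51 + 2*g*h)
(32380 + o(-18, p)) - 15511 = (32380 + (51 + 2*(-59)*(-18))) - 15511 = (32380 + (51 + 2124)) - 15511 = (32380 + 2175) - 15511 = 34555 - 15511 = 19044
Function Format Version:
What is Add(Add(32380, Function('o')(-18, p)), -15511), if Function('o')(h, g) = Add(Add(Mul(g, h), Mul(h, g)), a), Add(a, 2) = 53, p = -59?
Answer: 19044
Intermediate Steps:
a = 51 (a = Add(-2, 53) = 51)
Function('o')(h, g) = Add(51, Mul(2, g, h)) (Function('o')(h, g) = Add(Add(Mul(g, h), Mul(h, g)), 51) = Add(Add(Mul(g, h), Mul(g, h)), 51) = Add(Mul(2, g, h), 51) = Add(51, Mul(2, g, h)))
Add(Add(32380, Function('o')(-18, p)), -15511) = Add(Add(32380, Add(51, Mul(2, -59, -18))), -15511) = Add(Add(32380, Add(51, 2124)), -15511) = Add(Add(32380, 2175), -15511) = Add(34555, -15511) = 19044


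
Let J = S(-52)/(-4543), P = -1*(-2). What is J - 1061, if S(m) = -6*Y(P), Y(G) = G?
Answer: -4820111/4543 ≈ -1061.0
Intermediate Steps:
P = 2
S(m) = -12 (S(m) = -6*2 = -12)
J = 12/4543 (J = -12/(-4543) = -12*(-1/4543) = 12/4543 ≈ 0.0026414)
J - 1061 = 12/4543 - 1061 = -4820111/4543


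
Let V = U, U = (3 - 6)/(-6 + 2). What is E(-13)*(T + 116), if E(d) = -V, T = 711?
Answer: -2481/4 ≈ -620.25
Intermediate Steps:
U = ¾ (U = -3/(-4) = -3*(-¼) = ¾ ≈ 0.75000)
V = ¾ ≈ 0.75000
E(d) = -¾ (E(d) = -1*¾ = -¾)
E(-13)*(T + 116) = -3*(711 + 116)/4 = -¾*827 = -2481/4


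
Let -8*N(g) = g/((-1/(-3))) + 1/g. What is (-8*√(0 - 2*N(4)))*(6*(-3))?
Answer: 252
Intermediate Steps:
N(g) = -3*g/8 - 1/(8*g) (N(g) = -(g/((-1/(-3))) + 1/g)/8 = -(g/((-1*(-⅓))) + 1/g)/8 = -(g/(⅓) + 1/g)/8 = -(g*3 + 1/g)/8 = -(3*g + 1/g)/8 = -(1/g + 3*g)/8 = -3*g/8 - 1/(8*g))
(-8*√(0 - 2*N(4)))*(6*(-3)) = (-8*√(0 - (-1 - 3*4²)/(4*4)))*(6*(-3)) = -8*√(0 - (-1 - 3*16)/(4*4))*(-18) = -8*√(0 - (-1 - 48)/(4*4))*(-18) = -8*√(0 - (-49)/(4*4))*(-18) = -8*√(0 - 2*(-49/32))*(-18) = -8*√(0 + 49/16)*(-18) = -8*√(49/16)*(-18) = -8*7/4*(-18) = -14*(-18) = 252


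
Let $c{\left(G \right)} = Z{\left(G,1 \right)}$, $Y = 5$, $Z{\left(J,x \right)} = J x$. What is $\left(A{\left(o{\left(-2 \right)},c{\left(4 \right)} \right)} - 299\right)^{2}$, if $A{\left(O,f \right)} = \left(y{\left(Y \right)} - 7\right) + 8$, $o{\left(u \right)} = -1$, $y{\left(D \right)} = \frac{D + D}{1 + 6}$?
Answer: $\frac{4309776}{49} \approx 87955.0$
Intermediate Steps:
$y{\left(D \right)} = \frac{2 D}{7}$
$c{\left(G \right)} = G$ ($c{\left(G \right)} = G 1 = G$)
$A{\left(O,f \right)} = \frac{17}{7}$ ($A{\left(O,f \right)} = \left(\frac{2}{7} \cdot 5 - 7\right) + 8 = \left(\frac{10}{7} - 7\right) + 8 = - \frac{39}{7} + 8 = \frac{17}{7}$)
$\left(A{\left(o{\left(-2 \right)},c{\left(4 \right)} \right)} - 299\right)^{2} = \left(\frac{17}{7} - 299\right)^{2} = \left(- \frac{2076}{7}\right)^{2} = \frac{4309776}{49}$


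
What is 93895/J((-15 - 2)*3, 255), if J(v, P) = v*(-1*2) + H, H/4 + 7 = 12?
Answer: 93895/122 ≈ 769.63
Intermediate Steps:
H = 20 (H = -28 + 4*12 = -28 + 48 = 20)
J(v, P) = 20 - 2*v (J(v, P) = v*(-1*2) + 20 = v*(-2) + 20 = -2*v + 20 = 20 - 2*v)
93895/J((-15 - 2)*3, 255) = 93895/(20 - 2*(-15 - 2)*3) = 93895/(20 - (-34)*3) = 93895/(20 - 2*(-51)) = 93895/(20 + 102) = 93895/122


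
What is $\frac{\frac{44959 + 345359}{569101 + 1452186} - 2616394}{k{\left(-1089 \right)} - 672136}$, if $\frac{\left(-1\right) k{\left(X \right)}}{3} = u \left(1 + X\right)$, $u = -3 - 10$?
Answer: $\frac{661060348595}{180543376127} \approx 3.6615$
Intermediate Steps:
$u = -13$
$k{\left(X \right)} = 39 + 39 X$ ($k{\left(X \right)} = - 3 \left(- 13 \left(1 + X\right)\right) = - 3 \left(-13 - 13 X\right) = 39 + 39 X$)
$\frac{\frac{44959 + 345359}{569101 + 1452186} - 2616394}{k{\left(-1089 \right)} - 672136} = \frac{\frac{44959 + 345359}{569101 + 1452186} - 2616394}{\left(39 + 39 \left(-1089\right)\right) - 672136} = \frac{\frac{390318}{2021287} - 2616394}{\left(39 - 42471\right) - 672136} = \frac{390318 \cdot \frac{1}{2021287} - 2616394}{-42432 - 672136} = \frac{\frac{390318}{2021287} - 2616394}{-714568} = \left(- \frac{5288482788760}{2021287}\right) \left(- \frac{1}{714568}\right) = \frac{661060348595}{180543376127}$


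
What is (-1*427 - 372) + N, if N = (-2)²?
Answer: -795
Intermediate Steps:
N = 4
(-1*427 - 372) + N = (-1*427 - 372) + 4 = (-427 - 372) + 4 = -799 + 4 = -795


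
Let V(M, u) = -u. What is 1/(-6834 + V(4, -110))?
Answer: -1/6724 ≈ -0.00014872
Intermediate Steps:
1/(-6834 + V(4, -110)) = 1/(-6834 - 1*(-110)) = 1/(-6834 + 110) = 1/(-6724) = -1/6724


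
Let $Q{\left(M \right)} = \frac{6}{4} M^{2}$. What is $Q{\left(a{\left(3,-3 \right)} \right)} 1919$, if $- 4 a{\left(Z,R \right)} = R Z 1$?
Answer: $\frac{466317}{32} \approx 14572.0$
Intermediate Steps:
$a{\left(Z,R \right)} = - \frac{R Z}{4}$ ($a{\left(Z,R \right)} = - \frac{R Z 1}{4} = - \frac{R Z}{4}$)
$Q{\left(M \right)} = \frac{3 M^{2}}{2}$ ($Q{\left(M \right)} = 6 \cdot \frac{1}{4} M^{2} = \frac{3 M^{2}}{2}$)
$Q{\left(a{\left(3,-3 \right)} \right)} 1919 = \frac{3 \left(\left(- \frac{1}{4}\right) \left(-3\right) 3\right)^{2}}{2} \cdot 1919 = \frac{3 \left(\frac{9}{4}\right)^{2}}{2} \cdot 1919 = \frac{3}{2} \cdot \frac{81}{16} \cdot 1919 = \frac{243}{32} \cdot 1919 = \frac{466317}{32}$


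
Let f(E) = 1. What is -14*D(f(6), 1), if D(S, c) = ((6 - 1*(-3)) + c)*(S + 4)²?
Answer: -3500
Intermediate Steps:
D(S, c) = (4 + S)²*(9 + c) (D(S, c) = ((6 + 3) + c)*(4 + S)² = (9 + c)*(4 + S)² = (4 + S)²*(9 + c))
-14*D(f(6), 1) = -14*(4 + 1)²*(9 + 1) = -14*5²*10 = -350*10 = -14*250 = -3500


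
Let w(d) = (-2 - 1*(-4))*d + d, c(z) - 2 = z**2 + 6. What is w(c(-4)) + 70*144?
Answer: 10152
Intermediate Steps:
c(z) = 8 + z**2 (c(z) = 2 + (z**2 + 6) = 2 + (6 + z**2) = 8 + z**2)
w(d) = 3*d (w(d) = (-2 + 4)*d + d = 2*d + d = 3*d)
w(c(-4)) + 70*144 = 3*(8 + (-4)**2) + 70*144 = 3*(8 + 16) + 10080 = 3*24 + 10080 = 72 + 10080 = 10152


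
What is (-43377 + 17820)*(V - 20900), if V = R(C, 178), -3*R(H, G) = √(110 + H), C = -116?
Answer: 534141300 + 8519*I*√6 ≈ 5.3414e+8 + 20867.0*I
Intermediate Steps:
R(H, G) = -√(110 + H)/3
V = -I*√6/3 (V = -√(110 - 116)/3 = -I*√6/3 ≈ -0.8165*I)
(-43377 + 17820)*(V - 20900) = (-43377 + 17820)*(-I*√6/3 - 20900) = -25557*(-20900 - I*√6/3) = 534141300 + 8519*I*√6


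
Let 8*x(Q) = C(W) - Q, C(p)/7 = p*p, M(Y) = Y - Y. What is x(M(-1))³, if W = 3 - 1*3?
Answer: 0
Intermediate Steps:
M(Y) = 0
W = 0 (W = 3 - 3 = 0)
C(p) = 7*p² (C(p) = 7*(p*p) = 7*p²)
x(Q) = -Q/8 (x(Q) = (7*0² - Q)/8 = (7*0 - Q)/8 = (0 - Q)/8 = (-Q)/8 = -Q/8)
x(M(-1))³ = (-⅛*0)³ = 0³ = 0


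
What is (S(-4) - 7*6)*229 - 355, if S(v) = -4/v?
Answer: -9744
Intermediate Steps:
(S(-4) - 7*6)*229 - 355 = (-4/(-4) - 7*6)*229 - 355 = (-4*(-¼) - 42)*229 - 355 = (1 - 42)*229 - 355 = -41*229 - 355 = -9389 - 355 = -9744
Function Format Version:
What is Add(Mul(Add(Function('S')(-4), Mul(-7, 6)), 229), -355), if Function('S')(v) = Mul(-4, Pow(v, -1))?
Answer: -9744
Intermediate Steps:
Add(Mul(Add(Function('S')(-4), Mul(-7, 6)), 229), -355) = Add(Mul(Add(Mul(-4, Pow(-4, -1)), Mul(-7, 6)), 229), -355) = Add(Mul(Add(Mul(-4, Rational(-1, 4)), -42), 229), -355) = Add(Mul(Add(1, -42), 229), -355) = Add(Mul(-41, 229), -355) = Add(-9389, -355) = -9744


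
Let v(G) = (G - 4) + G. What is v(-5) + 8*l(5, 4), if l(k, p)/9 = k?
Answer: 346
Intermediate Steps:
v(G) = -4 + 2*G (v(G) = (-4 + G) + G = -4 + 2*G)
l(k, p) = 9*k
v(-5) + 8*l(5, 4) = (-4 + 2*(-5)) + 8*(9*5) = (-4 - 10) + 8*45 = -14 + 360 = 346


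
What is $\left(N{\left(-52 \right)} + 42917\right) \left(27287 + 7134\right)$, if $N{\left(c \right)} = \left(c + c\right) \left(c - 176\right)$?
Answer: $2293436809$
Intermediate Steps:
$N{\left(c \right)} = 2 c \left(-176 + c\right)$
$\left(N{\left(-52 \right)} + 42917\right) \left(27287 + 7134\right) = \left(2 \left(-52\right) \left(-176 - 52\right) + 42917\right) \left(27287 + 7134\right) = \left(2 \left(-52\right) \left(-228\right) + 42917\right) 34421 = \left(23712 + 42917\right) 34421 = 66629 \cdot 34421 = 2293436809$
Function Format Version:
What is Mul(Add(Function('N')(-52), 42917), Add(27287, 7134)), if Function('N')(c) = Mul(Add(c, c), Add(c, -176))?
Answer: 2293436809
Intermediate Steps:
Function('N')(c) = Mul(2, c, Add(-176, c)) (Function('N')(c) = Mul(Mul(2, c), Add(-176, c)) = Mul(2, c, Add(-176, c)))
Mul(Add(Function('N')(-52), 42917), Add(27287, 7134)) = Mul(Add(Mul(2, -52, Add(-176, -52)), 42917), Add(27287, 7134)) = Mul(Add(Mul(2, -52, -228), 42917), 34421) = Mul(Add(23712, 42917), 34421) = Mul(66629, 34421) = 2293436809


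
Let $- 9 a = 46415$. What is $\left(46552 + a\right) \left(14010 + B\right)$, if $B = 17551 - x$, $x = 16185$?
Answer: $\frac{5728374928}{9} \approx 6.3649 \cdot 10^{8}$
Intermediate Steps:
$a = - \frac{46415}{9}$ ($a = \left(- \frac{1}{9}\right) 46415 = - \frac{46415}{9} \approx -5157.2$)
$B = 1366$ ($B = 17551 - 16185 = 1366$)
$\left(46552 + a\right) \left(14010 + B\right) = \left(46552 - \frac{46415}{9}\right) \left(14010 + 1366\right) = \frac{372553}{9} \cdot 15376 = \frac{5728374928}{9}$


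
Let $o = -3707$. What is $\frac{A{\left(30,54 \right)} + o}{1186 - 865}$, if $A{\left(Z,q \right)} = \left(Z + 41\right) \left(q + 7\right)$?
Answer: $\frac{208}{107} \approx 1.9439$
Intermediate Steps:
$A{\left(Z,q \right)} = \left(7 + q\right) \left(41 + Z\right)$ ($A{\left(Z,q \right)} = \left(41 + Z\right) \left(7 + q\right) = \left(7 + q\right) \left(41 + Z\right)$)
$\frac{A{\left(30,54 \right)} + o}{1186 - 865} = \frac{\left(287 + 7 \cdot 30 + 41 \cdot 54 + 30 \cdot 54\right) - 3707}{1186 - 865} = \frac{\left(287 + 210 + 2214 + 1620\right) - 3707}{321} = \left(4331 - 3707\right) \frac{1}{321} = 624 \cdot \frac{1}{321} = \frac{208}{107}$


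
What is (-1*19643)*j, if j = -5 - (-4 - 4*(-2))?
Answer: 176787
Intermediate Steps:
j = -9 (j = -5 - (-4 + 8) = -5 - 1*4 = -5 - 4 = -9)
(-1*19643)*j = -1*19643*(-9) = -19643*(-9) = 176787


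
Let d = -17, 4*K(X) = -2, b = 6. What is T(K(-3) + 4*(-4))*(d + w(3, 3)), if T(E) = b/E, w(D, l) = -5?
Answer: 8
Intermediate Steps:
K(X) = -½ (K(X) = (¼)*(-2) = -½)
T(E) = 6/E
T(K(-3) + 4*(-4))*(d + w(3, 3)) = (6/(-½ + 4*(-4)))*(-17 - 5) = (6/(-½ - 16))*(-22) = (6/(-33/2))*(-22) = (6*(-2/33))*(-22) = -4/11*(-22) = 8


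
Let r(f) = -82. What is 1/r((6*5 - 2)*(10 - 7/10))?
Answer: -1/82 ≈ -0.012195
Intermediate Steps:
1/r((6*5 - 2)*(10 - 7/10)) = 1/(-82) = -1/82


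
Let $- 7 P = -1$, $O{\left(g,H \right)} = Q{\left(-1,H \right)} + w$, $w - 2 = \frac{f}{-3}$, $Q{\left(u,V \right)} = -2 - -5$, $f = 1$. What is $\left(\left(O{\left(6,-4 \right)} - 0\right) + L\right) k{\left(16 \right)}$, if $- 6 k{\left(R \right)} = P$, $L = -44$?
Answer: $\frac{59}{63} \approx 0.93651$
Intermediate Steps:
$Q{\left(u,V \right)} = 3$ ($Q{\left(u,V \right)} = -2 + 5 = 3$)
$w = \frac{5}{3}$ ($w = 2 + 1 \frac{1}{-3} = 2 + 1 \left(- \frac{1}{3}\right) = 2 - \frac{1}{3} = \frac{5}{3} \approx 1.6667$)
$O{\left(g,H \right)} = \frac{14}{3}$ ($O{\left(g,H \right)} = 3 + \frac{5}{3} = \frac{14}{3}$)
$P = \frac{1}{7}$ ($P = \left(- \frac{1}{7}\right) \left(-1\right) = \frac{1}{7} \approx 0.14286$)
$k{\left(R \right)} = - \frac{1}{42}$ ($k{\left(R \right)} = \left(- \frac{1}{6}\right) \frac{1}{7} = - \frac{1}{42}$)
$\left(\left(O{\left(6,-4 \right)} - 0\right) + L\right) k{\left(16 \right)} = \left(\left(\frac{14}{3} - 0\right) - 44\right) \left(- \frac{1}{42}\right) = \left(\left(\frac{14}{3} + 0\right) - 44\right) \left(- \frac{1}{42}\right) = \left(\frac{14}{3} - 44\right) \left(- \frac{1}{42}\right) = \left(- \frac{118}{3}\right) \left(- \frac{1}{42}\right) = \frac{59}{63}$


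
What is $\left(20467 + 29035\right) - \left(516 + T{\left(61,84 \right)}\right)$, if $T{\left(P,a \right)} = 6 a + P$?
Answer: $48421$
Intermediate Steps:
$T{\left(P,a \right)} = P + 6 a$
$\left(20467 + 29035\right) - \left(516 + T{\left(61,84 \right)}\right) = \left(20467 + 29035\right) - \left(577 + 504\right) = 49502 - 1081 = 48421$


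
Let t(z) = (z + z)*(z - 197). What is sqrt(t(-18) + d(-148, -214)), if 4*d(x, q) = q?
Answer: sqrt(30746)/2 ≈ 87.673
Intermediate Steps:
d(x, q) = q/4
t(z) = 2*z*(-197 + z) (t(z) = (2*z)*(-197 + z) = 2*z*(-197 + z))
sqrt(t(-18) + d(-148, -214)) = sqrt(2*(-18)*(-197 - 18) + (1/4)*(-214)) = sqrt(2*(-18)*(-215) - 107/2) = sqrt(7740 - 107/2) = sqrt(15373/2) = sqrt(30746)/2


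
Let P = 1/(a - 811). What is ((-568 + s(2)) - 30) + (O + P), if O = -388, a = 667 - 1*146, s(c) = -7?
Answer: -287971/290 ≈ -993.00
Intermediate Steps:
a = 521 (a = 667 - 146 = 521)
P = -1/290 (P = 1/(521 - 811) = 1/(-290) = -1/290 ≈ -0.0034483)
((-568 + s(2)) - 30) + (O + P) = ((-568 - 7) - 30) + (-388 - 1/290) = (-575 - 30) - 112521/290 = -605 - 112521/290 = -287971/290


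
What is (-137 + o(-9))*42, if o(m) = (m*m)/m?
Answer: -6132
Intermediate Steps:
o(m) = m (o(m) = m**2/m = m)
(-137 + o(-9))*42 = (-137 - 9)*42 = -146*42 = -6132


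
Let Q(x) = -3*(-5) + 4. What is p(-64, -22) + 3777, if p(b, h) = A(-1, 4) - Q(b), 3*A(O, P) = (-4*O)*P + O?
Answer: 3763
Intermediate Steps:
A(O, P) = O/3 - 4*O*P/3 (A(O, P) = ((-4*O)*P + O)/3 = (-4*O*P + O)/3 = (O - 4*O*P)/3 = O/3 - 4*O*P/3)
Q(x) = 19 (Q(x) = 15 + 4 = 19)
p(b, h) = -14 (p(b, h) = (⅓)*(-1)*(1 - 4*4) - 1*19 = (⅓)*(-1)*(1 - 16) - 19 = (⅓)*(-1)*(-15) - 19 = 5 - 19 = -14)
p(-64, -22) + 3777 = -14 + 3777 = 3763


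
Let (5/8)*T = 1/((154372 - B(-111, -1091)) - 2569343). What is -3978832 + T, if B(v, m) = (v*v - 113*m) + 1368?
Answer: -50768762352888/12759715 ≈ -3.9788e+6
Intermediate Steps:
B(v, m) = 1368 + v**2 - 113*m (B(v, m) = (v**2 - 113*m) + 1368 = 1368 + v**2 - 113*m)
T = -8/12759715 (T = 8/(5*((154372 - (1368 + (-111)**2 - 113*(-1091))) - 2569343)) = 8/(5*((154372 - (1368 + 12321 + 123283)) - 2569343)) = 8/(5*((154372 - 1*136972) - 2569343)) = 8/(5*((154372 - 136972) - 2569343)) = 8/(5*(17400 - 2569343)) = (8/5)/(-2551943) = (8/5)*(-1/2551943) = -8/12759715 ≈ -6.2697e-7)
-3978832 + T = -3978832 - 8/12759715 = -50768762352888/12759715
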